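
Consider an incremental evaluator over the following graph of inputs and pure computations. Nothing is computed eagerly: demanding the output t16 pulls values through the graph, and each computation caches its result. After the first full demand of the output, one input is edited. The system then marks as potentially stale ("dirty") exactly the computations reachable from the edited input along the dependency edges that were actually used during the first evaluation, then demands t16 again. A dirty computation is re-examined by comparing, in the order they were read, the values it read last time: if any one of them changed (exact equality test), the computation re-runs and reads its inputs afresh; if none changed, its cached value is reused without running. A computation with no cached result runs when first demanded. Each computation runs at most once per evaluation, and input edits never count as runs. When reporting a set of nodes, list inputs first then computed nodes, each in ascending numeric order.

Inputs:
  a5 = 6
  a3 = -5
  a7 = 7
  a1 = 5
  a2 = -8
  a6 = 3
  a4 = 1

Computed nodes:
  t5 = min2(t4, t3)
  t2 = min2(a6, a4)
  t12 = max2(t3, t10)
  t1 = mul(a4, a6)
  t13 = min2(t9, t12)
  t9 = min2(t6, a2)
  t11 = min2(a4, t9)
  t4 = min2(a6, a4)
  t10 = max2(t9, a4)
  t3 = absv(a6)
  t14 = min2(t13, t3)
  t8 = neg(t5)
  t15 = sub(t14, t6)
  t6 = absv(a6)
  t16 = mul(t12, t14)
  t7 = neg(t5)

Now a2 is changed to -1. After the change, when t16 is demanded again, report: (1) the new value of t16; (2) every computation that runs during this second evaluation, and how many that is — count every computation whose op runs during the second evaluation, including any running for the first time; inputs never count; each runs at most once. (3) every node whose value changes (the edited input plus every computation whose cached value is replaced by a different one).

t16 now evaluates to -3.
Run set: t9, t10, t13, t14, t16 (5 run).
Changed values: a2, t9, t13, t14, t16.
The important point: at t12 every value read last time is unchanged, so the dirty flag clears without a run.

Initial pass — values computed on the first demand:
  t3 = absv(3) = 3
  t6 = absv(3) = 3
  t9 = min2(3, -8) = -8
  t10 = max2(-8, 1) = 1
  t12 = max2(3, 1) = 3
  t13 = min2(-8, 3) = -8
  t14 = min2(-8, 3) = -8
  t16 = mul(3, -8) = -24

Second demand — change propagation:
  t9: re-runs because a2 -8->-1; new result -1.
  t10: re-runs because t9 -8->-1; new result 1 (unchanged).
  t12: re-examined; everything it read last time is the same (t3 unchanged, t10 unchanged) — cache 3 kept, no run.
  t13: re-runs because t9 -8->-1; new result -1.
  t14: re-runs because t13 -8->-1; new result -1.
  t16: re-runs because t14 -8->-1; new result -3.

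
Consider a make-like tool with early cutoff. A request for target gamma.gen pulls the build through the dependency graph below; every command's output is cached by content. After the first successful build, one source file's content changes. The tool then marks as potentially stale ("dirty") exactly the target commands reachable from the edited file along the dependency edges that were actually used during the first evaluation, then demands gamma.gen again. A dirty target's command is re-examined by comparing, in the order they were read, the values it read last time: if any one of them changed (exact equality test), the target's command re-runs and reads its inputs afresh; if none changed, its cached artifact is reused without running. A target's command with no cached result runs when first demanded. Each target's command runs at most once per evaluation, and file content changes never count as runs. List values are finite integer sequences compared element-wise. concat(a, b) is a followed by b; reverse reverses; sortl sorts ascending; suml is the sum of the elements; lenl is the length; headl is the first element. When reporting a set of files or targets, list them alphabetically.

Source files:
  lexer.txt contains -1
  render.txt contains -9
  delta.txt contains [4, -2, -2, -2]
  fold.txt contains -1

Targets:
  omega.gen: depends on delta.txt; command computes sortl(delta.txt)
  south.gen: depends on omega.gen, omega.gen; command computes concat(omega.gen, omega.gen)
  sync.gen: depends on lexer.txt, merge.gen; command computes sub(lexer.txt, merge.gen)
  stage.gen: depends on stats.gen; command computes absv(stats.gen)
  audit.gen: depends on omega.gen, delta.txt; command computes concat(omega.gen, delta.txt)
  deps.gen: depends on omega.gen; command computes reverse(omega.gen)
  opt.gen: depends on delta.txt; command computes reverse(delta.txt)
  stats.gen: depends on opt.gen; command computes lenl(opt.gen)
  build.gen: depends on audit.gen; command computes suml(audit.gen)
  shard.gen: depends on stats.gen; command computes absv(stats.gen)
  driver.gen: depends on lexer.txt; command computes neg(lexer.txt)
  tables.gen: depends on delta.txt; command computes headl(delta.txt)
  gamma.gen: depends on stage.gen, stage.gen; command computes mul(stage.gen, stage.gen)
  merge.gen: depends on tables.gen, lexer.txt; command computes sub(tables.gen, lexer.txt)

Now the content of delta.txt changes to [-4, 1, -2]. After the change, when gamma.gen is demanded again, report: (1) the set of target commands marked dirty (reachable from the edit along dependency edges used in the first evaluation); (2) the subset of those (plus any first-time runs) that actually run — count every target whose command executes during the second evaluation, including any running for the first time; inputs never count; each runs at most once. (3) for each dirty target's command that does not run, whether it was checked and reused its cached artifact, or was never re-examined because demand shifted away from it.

First demand of the output computes:
  opt.gen = reverse([4, -2, -2, -2]) = [-2, -2, -2, 4]
  stats.gen = lenl([-2, -2, -2, 4]) = 4
  stage.gen = absv(4) = 4
  gamma.gen = mul(4, 4) = 16

After the edit, cleaning proceeds:
  opt.gen: a read changed (delta.txt [4, -2, -2, -2]->[-4, 1, -2]) — executes, giving [-2, 1, -4].
  stats.gen: a read changed (opt.gen [-2, -2, -2, 4]->[-2, 1, -4]) — executes, giving 3.
  stage.gen: a read changed (stats.gen 4->3) — executes, giving 3.
  gamma.gen: a read changed (stage.gen 4->3; stage.gen 4->3) — executes, giving 9.

The edit dirties: gamma.gen, opt.gen, stage.gen, stats.gen.
4 target commands run: gamma.gen, opt.gen, stage.gen, stats.gen.
No dirty target's command escaped a run.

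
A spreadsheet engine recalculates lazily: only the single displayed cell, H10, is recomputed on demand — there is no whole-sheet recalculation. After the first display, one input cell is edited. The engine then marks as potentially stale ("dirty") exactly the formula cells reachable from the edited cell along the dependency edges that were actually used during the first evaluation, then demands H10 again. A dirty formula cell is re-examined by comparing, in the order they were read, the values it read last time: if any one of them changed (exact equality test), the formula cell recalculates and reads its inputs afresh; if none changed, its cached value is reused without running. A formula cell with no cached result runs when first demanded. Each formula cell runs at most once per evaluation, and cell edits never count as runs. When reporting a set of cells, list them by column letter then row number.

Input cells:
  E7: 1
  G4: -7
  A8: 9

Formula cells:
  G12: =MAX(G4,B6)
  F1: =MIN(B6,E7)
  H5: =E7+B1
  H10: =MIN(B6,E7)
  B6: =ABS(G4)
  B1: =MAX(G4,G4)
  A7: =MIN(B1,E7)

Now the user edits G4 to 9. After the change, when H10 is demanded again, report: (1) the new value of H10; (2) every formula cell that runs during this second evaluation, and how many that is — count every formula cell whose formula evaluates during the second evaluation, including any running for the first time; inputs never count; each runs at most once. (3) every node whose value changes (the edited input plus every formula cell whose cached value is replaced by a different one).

First evaluation (everything demanded from the output):
  B6 = ABS(-7) = 7
  H10 = MIN(7, 1) = 1

Propagation after the edit:
  B6: runs — G4 -7->9; result 9.
  H10: runs — B6 7->9; result 1 (same value as before).

New value of H10: 1.
Formula cells that run: B6, H10 — 2 in total.
Values that change: B6, G4.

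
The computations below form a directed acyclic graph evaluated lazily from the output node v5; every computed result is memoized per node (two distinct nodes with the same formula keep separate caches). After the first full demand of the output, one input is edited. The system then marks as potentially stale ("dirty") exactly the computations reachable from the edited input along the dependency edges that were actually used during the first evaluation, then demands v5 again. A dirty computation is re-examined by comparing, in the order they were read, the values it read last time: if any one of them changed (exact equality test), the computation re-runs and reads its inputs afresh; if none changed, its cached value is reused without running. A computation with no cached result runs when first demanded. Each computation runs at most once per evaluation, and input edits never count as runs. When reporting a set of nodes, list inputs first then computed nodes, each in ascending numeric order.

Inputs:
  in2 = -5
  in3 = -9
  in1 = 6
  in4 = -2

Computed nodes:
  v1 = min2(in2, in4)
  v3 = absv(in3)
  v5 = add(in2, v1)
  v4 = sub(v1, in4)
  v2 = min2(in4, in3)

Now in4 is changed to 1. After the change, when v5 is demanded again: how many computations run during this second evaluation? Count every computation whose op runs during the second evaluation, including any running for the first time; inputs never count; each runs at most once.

First demand of the output computes:
  v1 = min2(-5, -2) = -5
  v5 = add(-5, -5) = -10

After the edit, cleaning proceeds:
  v1: a read changed (in4 -2->1) — executes, giving -5 — identical to its old value.
  v5: dirty, but its reads are unchanged (in2 unchanged, v1 unchanged); cached -10 stands.

Note the absorption at v1: it re-runs yet its value is the same, leaving the output's value untouched.

1 computations run: v1.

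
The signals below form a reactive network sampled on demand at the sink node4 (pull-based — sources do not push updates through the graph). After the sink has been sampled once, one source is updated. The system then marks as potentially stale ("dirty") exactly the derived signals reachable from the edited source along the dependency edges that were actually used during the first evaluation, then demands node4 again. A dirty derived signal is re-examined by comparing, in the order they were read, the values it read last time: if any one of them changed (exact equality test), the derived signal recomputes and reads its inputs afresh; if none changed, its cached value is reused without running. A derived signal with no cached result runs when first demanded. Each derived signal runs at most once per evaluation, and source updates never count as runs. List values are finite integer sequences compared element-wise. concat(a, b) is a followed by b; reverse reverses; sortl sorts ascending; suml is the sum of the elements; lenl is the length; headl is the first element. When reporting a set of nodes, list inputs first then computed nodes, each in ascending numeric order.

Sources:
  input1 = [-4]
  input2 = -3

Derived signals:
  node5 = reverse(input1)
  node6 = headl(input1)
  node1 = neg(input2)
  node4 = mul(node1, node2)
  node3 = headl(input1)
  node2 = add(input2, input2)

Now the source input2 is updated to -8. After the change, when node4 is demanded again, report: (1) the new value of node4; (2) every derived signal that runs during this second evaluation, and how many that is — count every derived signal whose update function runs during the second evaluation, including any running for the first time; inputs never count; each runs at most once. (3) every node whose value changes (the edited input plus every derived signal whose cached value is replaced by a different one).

node4 now evaluates to -128.
Run set: node1, node2, node4 (3 run).
Changed values: input2, node1, node2, node4.

Initial pass — values computed on the first demand:
  node1 = neg(-3) = 3
  node2 = add(-3, -3) = -6
  node4 = mul(3, -6) = -18

Second demand — change propagation:
  node1: re-runs because input2 -3->-8; new result 8.
  node2: re-runs because input2 -3->-8; input2 -3->-8; new result -16.
  node4: re-runs because node1 3->8; node2 -6->-16; new result -128.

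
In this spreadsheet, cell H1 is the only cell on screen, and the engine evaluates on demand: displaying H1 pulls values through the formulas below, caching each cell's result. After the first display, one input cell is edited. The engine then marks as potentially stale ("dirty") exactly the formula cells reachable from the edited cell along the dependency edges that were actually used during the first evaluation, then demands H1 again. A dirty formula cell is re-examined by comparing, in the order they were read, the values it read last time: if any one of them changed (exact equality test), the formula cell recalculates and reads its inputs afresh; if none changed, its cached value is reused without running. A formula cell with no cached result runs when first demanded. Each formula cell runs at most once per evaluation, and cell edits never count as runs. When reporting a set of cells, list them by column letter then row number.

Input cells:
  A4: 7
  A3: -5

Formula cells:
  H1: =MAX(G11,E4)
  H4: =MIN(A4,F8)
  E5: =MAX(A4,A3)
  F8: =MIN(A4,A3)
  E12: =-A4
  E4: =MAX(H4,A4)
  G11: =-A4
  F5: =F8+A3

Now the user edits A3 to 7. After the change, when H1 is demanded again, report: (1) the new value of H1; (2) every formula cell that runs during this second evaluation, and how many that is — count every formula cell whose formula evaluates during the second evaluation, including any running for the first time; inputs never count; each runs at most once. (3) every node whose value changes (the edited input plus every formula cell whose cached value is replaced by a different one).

H1 now evaluates to 7.
Run set: E4, F8, H4 (3 run).
Changed values: A3, F8, H4.
The important point: E4 recomputes to an identical value, and the output ends up unchanged.

Initial pass — values computed on the first demand:
  F8 = MIN(7, -5) = -5
  G11 = -(7) = -7
  H4 = MIN(7, -5) = -5
  E4 = MAX(-5, 7) = 7
  H1 = MAX(-7, 7) = 7

Second demand — change propagation:
  F8: re-runs because A3 -5->7; new result 7.
  H4: re-runs because F8 -5->7; new result 7.
  E4: re-runs because H4 -5->7; new result 7 (unchanged).
  H1: re-examined; everything it read last time is the same (G11 unchanged, E4 unchanged) — cache 7 kept, no run.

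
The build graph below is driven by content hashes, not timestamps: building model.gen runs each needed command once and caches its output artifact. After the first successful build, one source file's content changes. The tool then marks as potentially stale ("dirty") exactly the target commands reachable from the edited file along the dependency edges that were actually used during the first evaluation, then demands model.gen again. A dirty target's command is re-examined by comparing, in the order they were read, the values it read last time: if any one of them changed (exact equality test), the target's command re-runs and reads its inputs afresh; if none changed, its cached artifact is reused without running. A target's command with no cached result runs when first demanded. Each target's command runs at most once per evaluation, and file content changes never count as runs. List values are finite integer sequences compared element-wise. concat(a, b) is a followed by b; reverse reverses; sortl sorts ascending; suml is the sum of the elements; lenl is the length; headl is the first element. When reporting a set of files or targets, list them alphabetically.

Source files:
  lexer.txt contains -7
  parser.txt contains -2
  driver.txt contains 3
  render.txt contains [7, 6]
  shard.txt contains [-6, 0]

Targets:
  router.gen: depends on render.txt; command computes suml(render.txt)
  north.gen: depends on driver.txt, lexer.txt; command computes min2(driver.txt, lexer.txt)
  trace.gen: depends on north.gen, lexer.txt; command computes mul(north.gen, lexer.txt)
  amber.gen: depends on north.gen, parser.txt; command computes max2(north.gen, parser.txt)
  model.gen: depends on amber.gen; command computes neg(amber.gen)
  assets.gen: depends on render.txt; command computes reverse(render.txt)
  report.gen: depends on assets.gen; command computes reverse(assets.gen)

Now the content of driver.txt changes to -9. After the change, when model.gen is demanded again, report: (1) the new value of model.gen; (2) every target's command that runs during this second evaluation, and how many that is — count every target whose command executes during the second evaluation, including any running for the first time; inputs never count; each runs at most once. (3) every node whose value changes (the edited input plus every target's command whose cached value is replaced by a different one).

model.gen now evaluates to 2.
Run set: amber.gen, north.gen (2 run).
Changed values: driver.txt, north.gen.
The important point: amber.gen recomputes to an identical value, and the output ends up unchanged.

Initial pass — values computed on the first demand:
  north.gen = min2(3, -7) = -7
  amber.gen = max2(-7, -2) = -2
  model.gen = neg(-2) = 2

Second demand — change propagation:
  north.gen: re-runs because driver.txt 3->-9; new result -9.
  amber.gen: re-runs because north.gen -7->-9; new result -2 (unchanged).
  model.gen: re-examined; everything it read last time is the same (amber.gen unchanged) — cache 2 kept, no run.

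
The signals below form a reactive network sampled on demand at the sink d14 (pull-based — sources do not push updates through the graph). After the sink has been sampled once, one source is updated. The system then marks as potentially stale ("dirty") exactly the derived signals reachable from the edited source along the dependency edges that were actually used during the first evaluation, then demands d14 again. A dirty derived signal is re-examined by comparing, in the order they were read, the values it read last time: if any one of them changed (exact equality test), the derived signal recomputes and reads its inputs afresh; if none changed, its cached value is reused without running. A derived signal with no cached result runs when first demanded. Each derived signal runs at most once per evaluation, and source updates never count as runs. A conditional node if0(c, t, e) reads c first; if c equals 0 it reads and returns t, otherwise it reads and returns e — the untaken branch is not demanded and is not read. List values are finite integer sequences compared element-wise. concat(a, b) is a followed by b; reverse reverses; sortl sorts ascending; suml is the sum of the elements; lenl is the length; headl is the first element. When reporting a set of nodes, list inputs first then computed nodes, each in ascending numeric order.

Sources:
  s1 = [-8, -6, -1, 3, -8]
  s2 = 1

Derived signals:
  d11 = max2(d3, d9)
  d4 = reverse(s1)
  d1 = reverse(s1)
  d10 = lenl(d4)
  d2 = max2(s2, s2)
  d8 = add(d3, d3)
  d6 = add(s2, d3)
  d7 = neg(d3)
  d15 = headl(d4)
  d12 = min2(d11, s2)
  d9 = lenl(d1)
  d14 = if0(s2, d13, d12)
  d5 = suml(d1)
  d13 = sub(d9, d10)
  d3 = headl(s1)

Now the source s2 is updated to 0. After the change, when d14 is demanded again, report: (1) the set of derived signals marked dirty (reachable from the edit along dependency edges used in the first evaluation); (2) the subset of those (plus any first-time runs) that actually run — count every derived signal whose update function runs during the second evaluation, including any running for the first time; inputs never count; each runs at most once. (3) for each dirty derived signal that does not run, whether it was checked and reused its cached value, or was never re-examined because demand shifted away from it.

Initial pass — values computed on the first demand:
  d1 = reverse([-8, -6, -1, 3, -8]) = [-8, 3, -1, -6, -8]
  d3 = headl([-8, -6, -1, 3, -8]) = -8
  d9 = lenl([-8, 3, -1, -6, -8]) = 5
  d11 = max2(-8, 5) = 5
  d12 = min2(5, 1) = 1
  d14 = if0(s2=1 -> else branch d12) = 1

Second demand — change propagation:
  d4: newly demanded (no cache) — executes and yields [-8, 3, -1, -6, -8].
  d10: newly demanded (no cache) — executes and yields 5.
  d12: dirty yet unreached — the second evaluation never asks for it.
  d13: newly demanded (no cache) — executes and yields 0.
  d14: re-runs because s2 1->0; new result 0.

The important point: the flipped condition redirects demand; d12 is left stale, never re-checked.

Dirty set: d12, d14.
Run set: d4, d10, d13, d14 (4 run).
Left stale — demand moved off them: d12.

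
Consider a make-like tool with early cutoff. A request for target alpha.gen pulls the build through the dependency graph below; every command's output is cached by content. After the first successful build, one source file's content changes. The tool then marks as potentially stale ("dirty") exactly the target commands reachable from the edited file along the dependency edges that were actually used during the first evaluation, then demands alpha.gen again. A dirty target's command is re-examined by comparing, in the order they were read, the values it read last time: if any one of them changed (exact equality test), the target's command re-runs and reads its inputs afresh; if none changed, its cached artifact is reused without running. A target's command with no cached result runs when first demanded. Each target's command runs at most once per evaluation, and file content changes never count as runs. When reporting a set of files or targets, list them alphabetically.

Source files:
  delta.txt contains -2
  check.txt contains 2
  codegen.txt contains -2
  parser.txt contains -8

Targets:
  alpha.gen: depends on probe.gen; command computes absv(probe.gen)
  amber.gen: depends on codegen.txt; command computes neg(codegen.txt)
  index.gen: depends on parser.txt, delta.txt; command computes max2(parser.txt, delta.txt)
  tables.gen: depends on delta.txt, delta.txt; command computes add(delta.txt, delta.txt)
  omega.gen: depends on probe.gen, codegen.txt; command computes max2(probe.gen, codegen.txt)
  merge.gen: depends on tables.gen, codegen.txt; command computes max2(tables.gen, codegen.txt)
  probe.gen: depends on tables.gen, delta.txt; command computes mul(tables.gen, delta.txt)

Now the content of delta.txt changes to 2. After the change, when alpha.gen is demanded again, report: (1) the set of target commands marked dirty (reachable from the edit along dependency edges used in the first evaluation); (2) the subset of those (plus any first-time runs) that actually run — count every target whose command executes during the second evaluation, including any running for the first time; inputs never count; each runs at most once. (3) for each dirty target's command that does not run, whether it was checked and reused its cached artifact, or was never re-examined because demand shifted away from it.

The edit dirties: alpha.gen, probe.gen, tables.gen.
2 target commands run: probe.gen, tables.gen.
Cache hits after checking: alpha.gen.
Note the absorption at probe.gen: it re-runs yet its value is the same, leaving the output's value untouched.

First demand of the output computes:
  tables.gen = add(-2, -2) = -4
  probe.gen = mul(-4, -2) = 8
  alpha.gen = absv(8) = 8

After the edit, cleaning proceeds:
  tables.gen: a read changed (delta.txt -2->2; delta.txt -2->2) — executes, giving 4.
  probe.gen: a read changed (tables.gen -4->4; delta.txt -2->2) — executes, giving 8 — identical to its old value.
  alpha.gen: dirty, but its reads are unchanged (probe.gen unchanged); cached 8 stands.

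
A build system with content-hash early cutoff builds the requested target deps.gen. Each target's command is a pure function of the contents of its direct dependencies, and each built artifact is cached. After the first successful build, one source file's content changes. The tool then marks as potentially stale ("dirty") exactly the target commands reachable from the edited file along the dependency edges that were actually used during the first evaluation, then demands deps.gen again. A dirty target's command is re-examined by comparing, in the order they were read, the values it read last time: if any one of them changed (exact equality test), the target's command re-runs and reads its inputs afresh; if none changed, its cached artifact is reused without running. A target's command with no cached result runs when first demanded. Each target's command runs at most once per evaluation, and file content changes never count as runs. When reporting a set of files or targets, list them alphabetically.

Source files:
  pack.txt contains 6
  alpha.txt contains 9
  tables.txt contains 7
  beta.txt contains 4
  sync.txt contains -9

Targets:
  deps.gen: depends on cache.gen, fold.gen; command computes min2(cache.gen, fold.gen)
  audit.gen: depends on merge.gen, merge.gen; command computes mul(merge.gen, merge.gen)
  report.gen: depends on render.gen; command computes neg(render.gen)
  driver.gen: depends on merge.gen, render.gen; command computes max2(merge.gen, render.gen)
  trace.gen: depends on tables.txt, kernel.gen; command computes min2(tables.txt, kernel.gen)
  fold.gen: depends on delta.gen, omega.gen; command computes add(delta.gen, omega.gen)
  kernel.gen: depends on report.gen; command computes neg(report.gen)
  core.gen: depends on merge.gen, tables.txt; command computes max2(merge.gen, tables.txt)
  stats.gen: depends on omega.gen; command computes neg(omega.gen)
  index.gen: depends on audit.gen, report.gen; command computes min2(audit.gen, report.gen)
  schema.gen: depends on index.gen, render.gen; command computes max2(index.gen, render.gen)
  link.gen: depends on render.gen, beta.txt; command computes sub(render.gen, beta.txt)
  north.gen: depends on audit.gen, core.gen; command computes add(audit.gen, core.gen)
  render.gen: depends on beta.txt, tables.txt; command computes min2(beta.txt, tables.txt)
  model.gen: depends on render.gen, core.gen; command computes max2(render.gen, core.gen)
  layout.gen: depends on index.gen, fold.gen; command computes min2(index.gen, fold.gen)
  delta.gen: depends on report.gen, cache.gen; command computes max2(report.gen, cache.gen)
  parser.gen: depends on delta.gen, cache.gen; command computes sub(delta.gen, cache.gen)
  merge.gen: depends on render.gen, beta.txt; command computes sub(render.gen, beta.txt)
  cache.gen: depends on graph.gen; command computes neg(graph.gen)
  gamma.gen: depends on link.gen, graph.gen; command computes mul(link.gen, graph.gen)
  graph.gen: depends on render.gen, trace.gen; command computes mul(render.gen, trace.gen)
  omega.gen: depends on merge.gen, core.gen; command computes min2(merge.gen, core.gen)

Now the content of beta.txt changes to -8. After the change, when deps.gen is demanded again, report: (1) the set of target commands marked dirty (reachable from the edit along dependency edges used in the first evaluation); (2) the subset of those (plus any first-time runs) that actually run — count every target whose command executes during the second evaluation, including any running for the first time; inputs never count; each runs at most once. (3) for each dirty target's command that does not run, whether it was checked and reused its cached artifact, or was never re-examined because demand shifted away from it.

First evaluation (everything demanded from the output):
  render.gen = min2(4, 7) = 4
  merge.gen = sub(4, 4) = 0
  core.gen = max2(0, 7) = 7
  omega.gen = min2(0, 7) = 0
  report.gen = neg(4) = -4
  kernel.gen = neg(-4) = 4
  trace.gen = min2(7, 4) = 4
  graph.gen = mul(4, 4) = 16
  cache.gen = neg(16) = -16
  delta.gen = max2(-4, -16) = -4
  fold.gen = add(-4, 0) = -4
  deps.gen = min2(-16, -4) = -16

Propagation after the edit:
  render.gen: runs — beta.txt 4->-8; result -8.
  merge.gen: runs — render.gen 4->-8; beta.txt 4->-8; result 0 (same value as before).
  core.gen: checked — values it read are unchanged (merge.gen unchanged, tables.txt unchanged); reused cached 7 without running.
  omega.gen: checked — values it read are unchanged (merge.gen unchanged, core.gen unchanged); reused cached 0 without running.
  report.gen: runs — render.gen 4->-8; result 8.
  kernel.gen: runs — report.gen -4->8; result -8.
  trace.gen: runs — kernel.gen 4->-8; result -8.
  graph.gen: runs — render.gen 4->-8; trace.gen 4->-8; result 64.
  cache.gen: runs — graph.gen 16->64; result -64.
  delta.gen: runs — report.gen -4->8; cache.gen -16->-64; result 8.
  fold.gen: runs — delta.gen -4->8; result 8.
  deps.gen: runs — cache.gen -16->-64; fold.gen -4->8; result -64.

Key observation: the cutoff stops propagation at core.gen — its inputs' values are unchanged, so it reuses its cache.

Marked dirty: cache.gen, core.gen, delta.gen, deps.gen, fold.gen, graph.gen, kernel.gen, merge.gen, omega.gen, render.gen, report.gen, trace.gen.
Target commands that run: cache.gen, delta.gen, deps.gen, fold.gen, graph.gen, kernel.gen, merge.gen, render.gen, report.gen, trace.gen — 10 in total.
Checked but reused from cache: core.gen, omega.gen.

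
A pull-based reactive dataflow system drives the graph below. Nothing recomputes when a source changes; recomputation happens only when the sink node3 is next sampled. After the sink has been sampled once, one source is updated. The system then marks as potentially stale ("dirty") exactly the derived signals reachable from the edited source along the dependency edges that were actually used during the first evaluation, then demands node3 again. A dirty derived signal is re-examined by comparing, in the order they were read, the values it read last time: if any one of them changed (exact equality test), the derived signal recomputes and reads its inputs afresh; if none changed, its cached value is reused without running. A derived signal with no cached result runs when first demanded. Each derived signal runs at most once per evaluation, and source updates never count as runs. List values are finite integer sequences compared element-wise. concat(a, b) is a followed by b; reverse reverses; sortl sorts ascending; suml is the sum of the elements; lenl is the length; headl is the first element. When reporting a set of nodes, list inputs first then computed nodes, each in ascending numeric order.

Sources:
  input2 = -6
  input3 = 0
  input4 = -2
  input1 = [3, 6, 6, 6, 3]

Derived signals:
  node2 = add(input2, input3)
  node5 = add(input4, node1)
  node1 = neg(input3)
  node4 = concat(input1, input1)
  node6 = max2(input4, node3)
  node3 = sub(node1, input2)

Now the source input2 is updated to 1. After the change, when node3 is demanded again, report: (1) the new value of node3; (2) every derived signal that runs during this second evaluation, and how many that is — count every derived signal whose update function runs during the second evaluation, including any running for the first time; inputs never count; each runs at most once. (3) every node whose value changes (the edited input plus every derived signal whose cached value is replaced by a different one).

First evaluation (everything demanded from the output):
  node1 = neg(0) = 0
  node3 = sub(0, -6) = 6

Propagation after the edit:
  node3: runs — input2 -6->1; result -1.

New value of node3: -1.
Derived signals that run: node3 — 1 in total.
Values that change: input2, node3.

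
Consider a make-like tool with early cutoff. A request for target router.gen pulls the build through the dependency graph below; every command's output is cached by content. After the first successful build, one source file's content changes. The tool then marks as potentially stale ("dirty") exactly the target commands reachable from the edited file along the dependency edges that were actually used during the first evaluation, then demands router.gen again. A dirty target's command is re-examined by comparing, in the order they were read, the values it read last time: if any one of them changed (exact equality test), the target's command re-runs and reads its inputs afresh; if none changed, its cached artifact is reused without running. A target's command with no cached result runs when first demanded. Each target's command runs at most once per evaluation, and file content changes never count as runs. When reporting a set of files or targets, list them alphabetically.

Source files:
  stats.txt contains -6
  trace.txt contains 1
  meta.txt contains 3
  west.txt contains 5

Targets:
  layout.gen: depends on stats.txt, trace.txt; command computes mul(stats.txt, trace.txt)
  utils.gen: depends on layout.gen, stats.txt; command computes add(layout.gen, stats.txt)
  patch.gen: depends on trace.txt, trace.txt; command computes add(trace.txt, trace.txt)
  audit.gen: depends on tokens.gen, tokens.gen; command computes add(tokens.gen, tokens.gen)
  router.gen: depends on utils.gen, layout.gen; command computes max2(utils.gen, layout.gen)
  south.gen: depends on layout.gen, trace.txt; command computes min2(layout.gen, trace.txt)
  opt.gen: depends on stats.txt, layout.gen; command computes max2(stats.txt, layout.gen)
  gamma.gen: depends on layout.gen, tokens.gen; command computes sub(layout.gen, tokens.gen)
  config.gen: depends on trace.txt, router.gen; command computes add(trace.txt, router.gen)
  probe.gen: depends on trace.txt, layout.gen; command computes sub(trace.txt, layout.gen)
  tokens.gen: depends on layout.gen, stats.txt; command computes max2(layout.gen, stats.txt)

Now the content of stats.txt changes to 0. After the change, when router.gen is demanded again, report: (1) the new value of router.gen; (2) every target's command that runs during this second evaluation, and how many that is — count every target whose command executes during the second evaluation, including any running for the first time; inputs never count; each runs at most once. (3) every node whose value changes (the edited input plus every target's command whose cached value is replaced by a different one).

Demanding router.gen again yields 0.
3 target commands run: layout.gen, router.gen, utils.gen.
The nodes whose values change: layout.gen, router.gen, stats.txt, utils.gen.

First demand of the output computes:
  layout.gen = mul(-6, 1) = -6
  utils.gen = add(-6, -6) = -12
  router.gen = max2(-12, -6) = -6

After the edit, cleaning proceeds:
  layout.gen: a read changed (stats.txt -6->0) — executes, giving 0.
  utils.gen: a read changed (layout.gen -6->0; stats.txt -6->0) — executes, giving 0.
  router.gen: a read changed (utils.gen -12->0; layout.gen -6->0) — executes, giving 0.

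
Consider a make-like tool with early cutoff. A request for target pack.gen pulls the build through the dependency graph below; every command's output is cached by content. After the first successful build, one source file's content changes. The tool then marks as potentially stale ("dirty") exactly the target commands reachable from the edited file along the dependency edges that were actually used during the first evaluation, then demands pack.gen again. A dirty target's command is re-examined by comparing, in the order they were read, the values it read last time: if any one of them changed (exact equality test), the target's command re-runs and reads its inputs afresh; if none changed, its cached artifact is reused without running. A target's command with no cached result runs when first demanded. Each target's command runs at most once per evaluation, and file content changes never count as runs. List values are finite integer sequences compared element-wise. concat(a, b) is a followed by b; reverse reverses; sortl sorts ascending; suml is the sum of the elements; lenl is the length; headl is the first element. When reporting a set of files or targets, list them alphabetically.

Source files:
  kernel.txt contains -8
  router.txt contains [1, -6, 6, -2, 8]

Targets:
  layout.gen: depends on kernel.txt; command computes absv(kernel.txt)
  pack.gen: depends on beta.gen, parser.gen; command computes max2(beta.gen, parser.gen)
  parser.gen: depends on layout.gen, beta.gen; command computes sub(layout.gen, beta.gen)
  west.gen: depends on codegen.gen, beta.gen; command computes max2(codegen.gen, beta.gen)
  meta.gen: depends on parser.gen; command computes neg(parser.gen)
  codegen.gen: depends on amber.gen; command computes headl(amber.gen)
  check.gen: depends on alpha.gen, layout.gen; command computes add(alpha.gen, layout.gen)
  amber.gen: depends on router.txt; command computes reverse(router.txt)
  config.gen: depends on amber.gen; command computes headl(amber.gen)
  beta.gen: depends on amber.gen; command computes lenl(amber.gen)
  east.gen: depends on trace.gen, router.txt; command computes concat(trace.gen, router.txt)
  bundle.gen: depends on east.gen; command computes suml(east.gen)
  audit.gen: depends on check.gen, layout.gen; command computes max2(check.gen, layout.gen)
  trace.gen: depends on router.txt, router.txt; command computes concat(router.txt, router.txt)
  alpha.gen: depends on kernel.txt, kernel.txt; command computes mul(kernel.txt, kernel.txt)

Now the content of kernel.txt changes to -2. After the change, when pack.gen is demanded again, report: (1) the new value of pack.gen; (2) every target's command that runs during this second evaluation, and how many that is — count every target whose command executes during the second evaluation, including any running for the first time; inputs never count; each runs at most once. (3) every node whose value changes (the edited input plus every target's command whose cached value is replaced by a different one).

Demanding pack.gen again yields 5.
3 target commands run: layout.gen, pack.gen, parser.gen.
The nodes whose values change: kernel.txt, layout.gen, parser.gen.

First demand of the output computes:
  amber.gen = reverse([1, -6, 6, -2, 8]) = [8, -2, 6, -6, 1]
  beta.gen = lenl([8, -2, 6, -6, 1]) = 5
  layout.gen = absv(-8) = 8
  parser.gen = sub(8, 5) = 3
  pack.gen = max2(5, 3) = 5

After the edit, cleaning proceeds:
  layout.gen: a read changed (kernel.txt -8->-2) — executes, giving 2.
  parser.gen: a read changed (layout.gen 8->2) — executes, giving -3.
  pack.gen: a read changed (parser.gen 3->-3) — executes, giving 5 — identical to its old value.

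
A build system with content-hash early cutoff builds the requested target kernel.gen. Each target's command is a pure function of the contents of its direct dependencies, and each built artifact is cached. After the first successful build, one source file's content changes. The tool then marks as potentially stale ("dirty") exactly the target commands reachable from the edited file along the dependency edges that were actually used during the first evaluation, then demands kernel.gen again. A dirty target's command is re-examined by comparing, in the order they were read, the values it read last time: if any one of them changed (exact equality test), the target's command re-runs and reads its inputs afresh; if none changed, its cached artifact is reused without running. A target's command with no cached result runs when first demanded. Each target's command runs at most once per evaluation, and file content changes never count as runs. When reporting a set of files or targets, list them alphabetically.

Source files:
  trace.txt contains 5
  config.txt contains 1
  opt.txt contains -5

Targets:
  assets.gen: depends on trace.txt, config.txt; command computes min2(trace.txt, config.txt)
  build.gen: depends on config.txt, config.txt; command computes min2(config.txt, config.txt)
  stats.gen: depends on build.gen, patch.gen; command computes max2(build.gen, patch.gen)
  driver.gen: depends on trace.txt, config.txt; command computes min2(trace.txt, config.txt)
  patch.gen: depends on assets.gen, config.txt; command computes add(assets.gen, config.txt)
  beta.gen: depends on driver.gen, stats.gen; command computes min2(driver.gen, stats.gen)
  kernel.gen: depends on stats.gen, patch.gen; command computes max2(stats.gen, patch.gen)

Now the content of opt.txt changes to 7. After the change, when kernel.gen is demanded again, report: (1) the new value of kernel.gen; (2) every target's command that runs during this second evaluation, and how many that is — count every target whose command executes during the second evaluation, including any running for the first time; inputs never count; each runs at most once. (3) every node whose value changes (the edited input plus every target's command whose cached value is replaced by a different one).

First evaluation (everything demanded from the output):
  assets.gen = min2(5, 1) = 1
  build.gen = min2(1, 1) = 1
  patch.gen = add(1, 1) = 2
  stats.gen = max2(1, 2) = 2
  kernel.gen = max2(2, 2) = 2

Propagation after the edit:
  opt.txt feeds no computation that the output demands — nothing is marked dirty and nothing runs.

Key observation: opt.txt is never demanded by the output, so the edit triggers no recomputation at all.

New value of kernel.gen: 2.
Target commands that run: none — 0 in total.
Values that change: opt.txt.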